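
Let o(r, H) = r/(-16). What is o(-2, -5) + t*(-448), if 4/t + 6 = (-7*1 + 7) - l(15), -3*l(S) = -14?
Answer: 1345/8 ≈ 168.13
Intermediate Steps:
l(S) = 14/3 (l(S) = -1/3*(-14) = 14/3)
o(r, H) = -r/16 (o(r, H) = r*(-1/16) = -r/16)
t = -3/8 (t = 4/(-6 + ((-7*1 + 7) - 1*14/3)) = 4/(-6 + ((-7 + 7) - 14/3)) = 4/(-6 + (0 - 14/3)) = 4/(-6 - 14/3) = 4/(-32/3) = 4*(-3/32) = -3/8 ≈ -0.37500)
o(-2, -5) + t*(-448) = -1/16*(-2) - 3/8*(-448) = 1/8 + 168 = 1345/8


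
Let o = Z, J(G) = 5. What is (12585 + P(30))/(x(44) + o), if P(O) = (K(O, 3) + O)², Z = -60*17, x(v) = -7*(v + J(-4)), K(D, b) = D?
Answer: -16185/1363 ≈ -11.875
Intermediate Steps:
x(v) = -35 - 7*v (x(v) = -7*(v + 5) = -7*(5 + v) = -35 - 7*v)
Z = -1020
o = -1020
P(O) = 4*O² (P(O) = (O + O)² = (2*O)² = 4*O²)
(12585 + P(30))/(x(44) + o) = (12585 + 4*30²)/((-35 - 7*44) - 1020) = (12585 + 4*900)/((-35 - 308) - 1020) = (12585 + 3600)/(-343 - 1020) = 16185/(-1363) = 16185*(-1/1363) = -16185/1363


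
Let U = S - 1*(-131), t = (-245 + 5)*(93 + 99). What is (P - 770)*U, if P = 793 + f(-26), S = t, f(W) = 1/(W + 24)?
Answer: -2067705/2 ≈ -1.0339e+6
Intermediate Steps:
f(W) = 1/(24 + W)
t = -46080 (t = -240*192 = -46080)
S = -46080
U = -45949 (U = -46080 - 1*(-131) = -46080 + 131 = -45949)
P = 1585/2 (P = 793 + 1/(24 - 26) = 793 + 1/(-2) = 793 - ½ = 1585/2 ≈ 792.50)
(P - 770)*U = (1585/2 - 770)*(-45949) = (45/2)*(-45949) = -2067705/2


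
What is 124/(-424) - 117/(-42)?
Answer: 925/371 ≈ 2.4933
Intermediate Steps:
124/(-424) - 117/(-42) = 124*(-1/424) - 117*(-1/42) = -31/106 + 39/14 = 925/371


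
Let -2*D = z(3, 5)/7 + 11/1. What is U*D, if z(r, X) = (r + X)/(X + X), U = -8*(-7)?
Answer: -1556/5 ≈ -311.20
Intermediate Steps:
U = 56
z(r, X) = (X + r)/(2*X) (z(r, X) = (X + r)/((2*X)) = (X + r)*(1/(2*X)) = (X + r)/(2*X))
D = -389/70 (D = -(((½)*(5 + 3)/5)/7 + 11/1)/2 = -(((½)*(⅕)*8)*(⅐) + 11*1)/2 = -((⅘)*(⅐) + 11)/2 = -(4/35 + 11)/2 = -½*389/35 = -389/70 ≈ -5.5571)
U*D = 56*(-389/70) = -1556/5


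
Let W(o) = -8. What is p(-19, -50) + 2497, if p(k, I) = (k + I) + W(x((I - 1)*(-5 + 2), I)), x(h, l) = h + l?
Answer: 2420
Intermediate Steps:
p(k, I) = -8 + I + k (p(k, I) = (k + I) - 8 = (I + k) - 8 = -8 + I + k)
p(-19, -50) + 2497 = (-8 - 50 - 19) + 2497 = -77 + 2497 = 2420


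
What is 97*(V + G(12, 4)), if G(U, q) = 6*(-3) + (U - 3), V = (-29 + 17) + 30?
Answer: 873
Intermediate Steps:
V = 18 (V = -12 + 30 = 18)
G(U, q) = -21 + U (G(U, q) = -18 + (-3 + U) = -21 + U)
97*(V + G(12, 4)) = 97*(18 + (-21 + 12)) = 97*(18 - 9) = 97*9 = 873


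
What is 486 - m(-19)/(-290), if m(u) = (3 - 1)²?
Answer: 70472/145 ≈ 486.01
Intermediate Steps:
m(u) = 4 (m(u) = 2² = 4)
486 - m(-19)/(-290) = 486 - 4/(-290) = 486 - 4*(-1)/290 = 486 - 1*(-2/145) = 486 + 2/145 = 70472/145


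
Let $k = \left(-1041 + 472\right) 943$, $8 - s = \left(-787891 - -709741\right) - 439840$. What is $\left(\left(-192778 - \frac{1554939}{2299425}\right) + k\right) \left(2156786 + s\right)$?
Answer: $- \frac{1495271733278827392}{766475} \approx -1.9508 \cdot 10^{12}$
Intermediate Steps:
$s = 517998$ ($s = 8 - \left(\left(-787891 - -709741\right) - 439840\right) = 8 - \left(\left(-787891 + 709741\right) - 439840\right) = 8 - \left(-78150 - 439840\right) = 8 - -517990 = 8 + 517990 = 517998$)
$k = -536567$ ($k = \left(-569\right) 943 = -536567$)
$\left(\left(-192778 - \frac{1554939}{2299425}\right) + k\right) \left(2156786 + s\right) = \left(\left(-192778 - \frac{1554939}{2299425}\right) - 536567\right) \left(2156786 + 517998\right) = \left(\left(-192778 - 1554939 \cdot \frac{1}{2299425}\right) - 536567\right) 2674784 = \left(\left(-192778 - \frac{518313}{766475}\right) - 536567\right) 2674784 = \left(- \frac{147760035863}{766475} - 536567\right) 2674784 = \left(- \frac{559025227188}{766475}\right) 2674784 = - \frac{1495271733278827392}{766475}$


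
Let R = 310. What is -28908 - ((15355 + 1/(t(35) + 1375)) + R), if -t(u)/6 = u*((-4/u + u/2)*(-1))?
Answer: -224023899/5026 ≈ -44573.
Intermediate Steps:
t(u) = -6*u*(4/u - u/2) (t(u) = -6*u*(-4/u + u/2)*(-1) = -6*u*(u/2 - 4/u)*(-1) = -6*u*(4/u - u/2))
-28908 - ((15355 + 1/(t(35) + 1375)) + R) = -28908 - ((15355 + 1/((-24 + 3*35²) + 1375)) + 310) = -28908 - ((15355 + 1/((-24 + 3*1225) + 1375)) + 310) = -28908 - ((15355 + 1/((-24 + 3675) + 1375)) + 310) = -28908 - ((15355 + 1/(3651 + 1375)) + 310) = -28908 - ((15355 + 1/5026) + 310) = -28908 - (77174231/5026 + 310) = -28908 - 1*78732291/5026 = -28908 - 78732291/5026 = -224023899/5026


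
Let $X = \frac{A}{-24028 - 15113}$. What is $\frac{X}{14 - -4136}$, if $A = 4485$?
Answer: $- \frac{299}{10829010} \approx -2.7611 \cdot 10^{-5}$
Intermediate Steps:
$X = - \frac{1495}{13047}$ ($X = \frac{4485}{-24028 - 15113} = \frac{4485}{-39141} = 4485 \left(- \frac{1}{39141}\right) = - \frac{1495}{13047} \approx -0.11459$)
$\frac{X}{14 - -4136} = - \frac{1495}{13047 \left(14 - -4136\right)} = - \frac{1495}{13047 \left(14 + 4136\right)} = - \frac{1495}{13047 \cdot 4150} = \left(- \frac{1495}{13047}\right) \frac{1}{4150} = - \frac{299}{10829010}$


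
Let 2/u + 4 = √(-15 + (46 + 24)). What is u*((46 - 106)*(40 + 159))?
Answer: -31840/13 - 7960*√55/13 ≈ -6990.2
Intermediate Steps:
u = 2/(-4 + √55) (u = 2/(-4 + √(-15 + (46 + 24))) = 2/(-4 + √(-15 + 70)) = 2/(-4 + √55) ≈ 0.58545)
u*((46 - 106)*(40 + 159)) = (8/39 + 2*√55/39)*((46 - 106)*(40 + 159)) = (8/39 + 2*√55/39)*(-60*199) = (8/39 + 2*√55/39)*(-11940) = -31840/13 - 7960*√55/13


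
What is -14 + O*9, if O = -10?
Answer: -104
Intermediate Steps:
-14 + O*9 = -14 - 10*9 = -14 - 90 = -104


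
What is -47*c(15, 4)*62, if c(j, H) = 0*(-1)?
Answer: 0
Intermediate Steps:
c(j, H) = 0
-47*c(15, 4)*62 = -47*0*62 = 0*62 = 0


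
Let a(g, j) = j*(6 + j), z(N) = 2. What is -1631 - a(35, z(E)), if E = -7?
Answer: -1647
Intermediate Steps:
-1631 - a(35, z(E)) = -1631 - 2*(6 + 2) = -1631 - 2*8 = -1631 - 1*16 = -1631 - 16 = -1647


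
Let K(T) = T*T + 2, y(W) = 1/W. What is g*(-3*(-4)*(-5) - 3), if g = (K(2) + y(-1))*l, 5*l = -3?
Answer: 189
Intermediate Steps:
K(T) = 2 + T² (K(T) = T² + 2 = 2 + T²)
l = -⅗ (l = (⅕)*(-3) = -⅗ ≈ -0.60000)
g = -3 (g = ((2 + 2²) + 1/(-1))*(-⅗) = ((2 + 4) - 1)*(-⅗) = (6 - 1)*(-⅗) = 5*(-⅗) = -3)
g*(-3*(-4)*(-5) - 3) = -3*(-3*(-4)*(-5) - 3) = -3*(12*(-5) - 3) = -3*(-60 - 3) = -3*(-63) = 189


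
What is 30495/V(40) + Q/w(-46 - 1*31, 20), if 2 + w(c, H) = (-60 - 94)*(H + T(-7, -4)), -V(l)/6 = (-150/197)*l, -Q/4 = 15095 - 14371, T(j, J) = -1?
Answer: 8191787/48800 ≈ 167.86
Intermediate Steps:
Q = -2896 (Q = -4*(15095 - 14371) = -4*724 = -2896)
V(l) = 900*l/197 (V(l) = -6*(-150/197)*l = -6*(-150*1/197)*l = -(-900)*l/197 = 900*l/197)
w(c, H) = 152 - 154*H (w(c, H) = -2 + (-60 - 94)*(H - 1) = -2 - 154*(-1 + H) = -2 + (154 - 154*H) = 152 - 154*H)
30495/V(40) + Q/w(-46 - 1*31, 20) = 30495/(((900/197)*40)) - 2896/(152 - 154*20) = 30495/(36000/197) - 2896/(152 - 3080) = 30495*(197/36000) - 2896/(-2928) = 400501/2400 - 2896*(-1/2928) = 400501/2400 + 181/183 = 8191787/48800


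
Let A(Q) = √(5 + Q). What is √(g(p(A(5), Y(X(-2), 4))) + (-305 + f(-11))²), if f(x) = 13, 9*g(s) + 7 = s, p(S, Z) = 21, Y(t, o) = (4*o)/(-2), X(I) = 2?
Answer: √767390/3 ≈ 292.00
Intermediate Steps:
Y(t, o) = -2*o (Y(t, o) = (4*o)*(-½) = -2*o)
g(s) = -7/9 + s/9
√(g(p(A(5), Y(X(-2), 4))) + (-305 + f(-11))²) = √((-7/9 + (⅑)*21) + (-305 + 13)²) = √((-7/9 + 7/3) + (-292)²) = √(14/9 + 85264) = √(767390/9) = √767390/3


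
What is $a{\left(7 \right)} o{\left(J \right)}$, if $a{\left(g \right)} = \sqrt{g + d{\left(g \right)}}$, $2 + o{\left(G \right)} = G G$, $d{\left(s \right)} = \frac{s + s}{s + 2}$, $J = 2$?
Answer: $\frac{2 \sqrt{77}}{3} \approx 5.85$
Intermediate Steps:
$d{\left(s \right)} = \frac{2 s}{2 + s}$
$o{\left(G \right)} = -2 + G^{2}$ ($o{\left(G \right)} = -2 + G G = -2 + G^{2}$)
$a{\left(g \right)} = \sqrt{g + \frac{2 g}{2 + g}}$
$a{\left(7 \right)} o{\left(J \right)} = \sqrt{\frac{7 \left(4 + 7\right)}{2 + 7}} \left(-2 + 2^{2}\right) = \sqrt{7 \cdot \frac{1}{9} \cdot 11} \left(-2 + 4\right) = \sqrt{7 \cdot \frac{1}{9} \cdot 11} \cdot 2 = \sqrt{\frac{77}{9}} \cdot 2 = \frac{\sqrt{77}}{3} \cdot 2 = \frac{2 \sqrt{77}}{3}$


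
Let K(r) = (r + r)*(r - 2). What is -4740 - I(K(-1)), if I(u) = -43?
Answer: -4697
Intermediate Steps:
K(r) = 2*r*(-2 + r) (K(r) = (2*r)*(-2 + r) = 2*r*(-2 + r))
-4740 - I(K(-1)) = -4740 - 1*(-43) = -4740 + 43 = -4697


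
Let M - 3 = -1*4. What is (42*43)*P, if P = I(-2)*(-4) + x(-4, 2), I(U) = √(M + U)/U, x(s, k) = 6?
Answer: 10836 + 3612*I*√3 ≈ 10836.0 + 6256.2*I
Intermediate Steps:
M = -1 (M = 3 - 1*4 = 3 - 4 = -1)
I(U) = √(-1 + U)/U
P = 6 + 2*I*√3 (P = (√(-1 - 2)/(-2))*(-4) + 6 = -I*√3/2*(-4) + 6 = 2*I*√3 + 6 = 6 + 2*I*√3 ≈ 6.0 + 3.4641*I)
(42*43)*P = (42*43)*(6 + 2*I*√3) = 1806*(6 + 2*I*√3) = 10836 + 3612*I*√3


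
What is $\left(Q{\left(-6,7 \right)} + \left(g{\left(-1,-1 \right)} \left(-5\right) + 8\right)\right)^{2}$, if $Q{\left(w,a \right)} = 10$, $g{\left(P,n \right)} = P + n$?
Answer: $784$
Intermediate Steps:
$\left(Q{\left(-6,7 \right)} + \left(g{\left(-1,-1 \right)} \left(-5\right) + 8\right)\right)^{2} = \left(10 + \left(\left(-1 - 1\right) \left(-5\right) + 8\right)\right)^{2} = \left(10 + \left(\left(-2\right) \left(-5\right) + 8\right)\right)^{2} = \left(10 + \left(10 + 8\right)\right)^{2} = \left(10 + 18\right)^{2} = 28^{2} = 784$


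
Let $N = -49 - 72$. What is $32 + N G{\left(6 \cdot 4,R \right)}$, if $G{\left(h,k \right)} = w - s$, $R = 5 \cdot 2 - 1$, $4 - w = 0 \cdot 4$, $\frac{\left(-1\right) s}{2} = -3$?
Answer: $274$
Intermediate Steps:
$s = 6$ ($s = \left(-2\right) \left(-3\right) = 6$)
$w = 4$ ($w = 4 - 0 \cdot 4 = 4 - 0 = 4 + 0 = 4$)
$N = -121$ ($N = -49 - 72 = -121$)
$R = 9$ ($R = 10 - 1 = 9$)
$G{\left(h,k \right)} = -2$ ($G{\left(h,k \right)} = 4 - 6 = -2$)
$32 + N G{\left(6 \cdot 4,R \right)} = 32 - -242 = 32 + 242 = 274$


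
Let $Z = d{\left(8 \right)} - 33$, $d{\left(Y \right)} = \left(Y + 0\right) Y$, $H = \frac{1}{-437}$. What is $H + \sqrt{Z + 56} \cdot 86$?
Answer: $- \frac{1}{437} + 86 \sqrt{87} \approx 802.15$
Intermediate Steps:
$H = - \frac{1}{437} \approx -0.0022883$
$d{\left(Y \right)} = Y^{2}$ ($d{\left(Y \right)} = Y Y = Y^{2}$)
$Z = 31$ ($Z = 8^{2} - 33 = 64 - 33 = 31$)
$H + \sqrt{Z + 56} \cdot 86 = - \frac{1}{437} + \sqrt{31 + 56} \cdot 86 = - \frac{1}{437} + \sqrt{87} \cdot 86 = - \frac{1}{437} + 86 \sqrt{87}$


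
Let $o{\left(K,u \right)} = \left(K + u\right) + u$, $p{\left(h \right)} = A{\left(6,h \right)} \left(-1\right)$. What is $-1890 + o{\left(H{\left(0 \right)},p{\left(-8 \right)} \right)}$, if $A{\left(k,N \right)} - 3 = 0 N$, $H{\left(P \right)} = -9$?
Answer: $-1905$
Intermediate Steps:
$A{\left(k,N \right)} = 3$ ($A{\left(k,N \right)} = 3 + 0 N = 3 + 0 = 3$)
$p{\left(h \right)} = -3$ ($p{\left(h \right)} = 3 \left(-1\right) = -3$)
$o{\left(K,u \right)} = K + 2 u$
$-1890 + o{\left(H{\left(0 \right)},p{\left(-8 \right)} \right)} = -1890 + \left(-9 + 2 \left(-3\right)\right) = -1890 - 15 = -1905$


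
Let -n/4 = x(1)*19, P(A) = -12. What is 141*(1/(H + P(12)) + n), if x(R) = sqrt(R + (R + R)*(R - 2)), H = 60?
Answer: 47/16 - 10716*I ≈ 2.9375 - 10716.0*I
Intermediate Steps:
x(R) = sqrt(R + 2*R*(-2 + R)) (x(R) = sqrt(R + (2*R)*(-2 + R)) = sqrt(R + 2*R*(-2 + R)))
n = -76*I (n = -4*sqrt(1*(-3 + 2*1))*19 = -4*sqrt(1*(-3 + 2))*19 = -4*sqrt(1*(-1))*19 = -4*sqrt(-1)*19 = -4*I*19 = -76*I ≈ -76.0*I)
141*(1/(H + P(12)) + n) = 141*(1/(60 - 12) - 76*I) = 141*(1/48 - 76*I) = 47/16 - 10716*I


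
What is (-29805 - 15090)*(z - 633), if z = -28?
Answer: 29675595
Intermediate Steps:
(-29805 - 15090)*(z - 633) = (-29805 - 15090)*(-28 - 633) = -44895*(-661) = 29675595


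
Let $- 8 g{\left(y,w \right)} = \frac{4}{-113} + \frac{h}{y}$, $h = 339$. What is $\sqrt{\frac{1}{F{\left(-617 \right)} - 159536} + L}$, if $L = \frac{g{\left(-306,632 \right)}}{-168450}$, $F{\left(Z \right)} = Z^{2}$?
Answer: $\frac{\sqrt{41661328358123924458}}{3367691345640} \approx 0.0019166$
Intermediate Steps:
$g{\left(y,w \right)} = \frac{1}{226} - \frac{339}{8 y}$ ($g{\left(y,w \right)} = - \frac{\frac{4}{-113} + \frac{339}{y}}{8} = - \frac{4 \left(- \frac{1}{113}\right) + \frac{339}{y}}{8} = - \frac{- \frac{4}{113} + \frac{339}{y}}{8} = \frac{1}{226} - \frac{339}{8 y}$)
$L = - \frac{13177}{15532437600}$ ($L = \frac{\frac{1}{904} \frac{1}{-306} \left(-38307 + 4 \left(-306\right)\right)}{-168450} = \frac{1}{904} \left(- \frac{1}{306}\right) \left(-38307 - 1224\right) \left(- \frac{1}{168450}\right) = \frac{1}{904} \left(- \frac{1}{306}\right) \left(-39531\right) \left(- \frac{1}{168450}\right) = \frac{13177}{92208} \left(- \frac{1}{168450}\right) = - \frac{13177}{15532437600} \approx -8.4835 \cdot 10^{-7}$)
$\sqrt{\frac{1}{F{\left(-617 \right)} - 159536} + L} = \sqrt{\frac{1}{\left(-617\right)^{2} - 159536} - \frac{13177}{15532437600}} = \sqrt{\frac{1}{380689 - 159536} - \frac{13177}{15532437600}} = \sqrt{\frac{1}{221153} - \frac{13177}{15532437600}} = \sqrt{\frac{742253207}{202061480738400}} = \frac{\sqrt{41661328358123924458}}{3367691345640}$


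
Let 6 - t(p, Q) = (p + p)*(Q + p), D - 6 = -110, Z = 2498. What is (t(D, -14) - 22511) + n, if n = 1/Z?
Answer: -117528401/2498 ≈ -47049.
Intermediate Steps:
D = -104 (D = 6 - 110 = -104)
t(p, Q) = 6 - 2*p*(Q + p) (t(p, Q) = 6 - (p + p)*(Q + p) = 6 - 2*p*(Q + p))
n = 1/2498 ≈ 0.00040032
(t(D, -14) - 22511) + n = ((6 - 2*(-104)² - 2*(-14)*(-104)) - 22511) + 1/2498 = ((6 - 2*10816 - 2912) - 22511) + 1/2498 = ((6 - 21632 - 2912) - 22511) + 1/2498 = (-24538 - 22511) + 1/2498 = -47049 + 1/2498 = -117528401/2498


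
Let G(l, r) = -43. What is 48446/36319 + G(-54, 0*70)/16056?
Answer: 776287259/583137864 ≈ 1.3312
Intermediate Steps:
48446/36319 + G(-54, 0*70)/16056 = 48446/36319 - 43/16056 = 776287259/583137864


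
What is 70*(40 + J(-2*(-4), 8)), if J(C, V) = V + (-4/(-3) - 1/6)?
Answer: 10325/3 ≈ 3441.7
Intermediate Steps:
J(C, V) = 7/6 + V (J(C, V) = V + (-4*(-⅓) - 1*⅙) = V + (4/3 - ⅙) = V + 7/6 = 7/6 + V)
70*(40 + J(-2*(-4), 8)) = 70*(40 + (7/6 + 8)) = 70*(40 + 55/6) = 70*(295/6) = 10325/3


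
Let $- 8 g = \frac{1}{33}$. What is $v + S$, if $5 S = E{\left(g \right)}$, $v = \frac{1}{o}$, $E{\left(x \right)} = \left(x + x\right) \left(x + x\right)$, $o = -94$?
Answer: $- \frac{43513}{4094640} \approx -0.010627$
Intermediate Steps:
$g = - \frac{1}{264}$ ($g = - \frac{1}{8 \cdot 33} = \left(- \frac{1}{8}\right) \frac{1}{33} = - \frac{1}{264} \approx -0.0037879$)
$E{\left(x \right)} = 4 x^{2}$ ($E{\left(x \right)} = 2 x 2 x = 4 x^{2}$)
$v = - \frac{1}{94}$ ($v = \frac{1}{-94} = - \frac{1}{94} \approx -0.010638$)
$S = \frac{1}{87120}$ ($S = \frac{4 \left(- \frac{1}{264}\right)^{2}}{5} = \frac{4 \cdot \frac{1}{69696}}{5} = \frac{1}{5} \cdot \frac{1}{17424} = \frac{1}{87120} \approx 1.1478 \cdot 10^{-5}$)
$v + S = - \frac{1}{94} + \frac{1}{87120} = - \frac{43513}{4094640}$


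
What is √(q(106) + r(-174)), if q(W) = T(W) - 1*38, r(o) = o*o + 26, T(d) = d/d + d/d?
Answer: √30266 ≈ 173.97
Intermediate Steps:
T(d) = 2 (T(d) = 1 + 1 = 2)
r(o) = 26 + o² (r(o) = o² + 26 = 26 + o²)
q(W) = -36 (q(W) = 2 - 1*38 = 2 - 38 = -36)
√(q(106) + r(-174)) = √(-36 + (26 + (-174)²)) = √(-36 + (26 + 30276)) = √(-36 + 30302) = √30266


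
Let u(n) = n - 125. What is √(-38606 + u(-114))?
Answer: I*√38845 ≈ 197.09*I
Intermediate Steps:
u(n) = -125 + n
√(-38606 + u(-114)) = √(-38606 + (-125 - 114)) = √(-38606 - 239) = √(-38845) = I*√38845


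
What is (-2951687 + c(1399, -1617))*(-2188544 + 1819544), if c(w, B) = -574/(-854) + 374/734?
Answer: 24383295063135000/22387 ≈ 1.0892e+12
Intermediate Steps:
c(w, B) = 26454/22387 (c(w, B) = -574*(-1/854) + 374*(1/734) = 41/61 + 187/367 = 26454/22387)
(-2951687 + c(1399, -1617))*(-2188544 + 1819544) = (-2951687 + 26454/22387)*(-2188544 + 1819544) = -66079390415/22387*(-369000) = 24383295063135000/22387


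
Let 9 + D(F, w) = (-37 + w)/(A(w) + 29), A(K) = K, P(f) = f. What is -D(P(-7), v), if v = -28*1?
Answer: 74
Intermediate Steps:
v = -28
D(F, w) = -9 + (-37 + w)/(29 + w) (D(F, w) = -9 + (-37 + w)/(w + 29) = -9 + (-37 + w)/(29 + w))
-D(P(-7), v) = -2*(-149 - 4*(-28))/(29 - 28) = -2*(-149 + 112)/1 = -2*(-37) = -1*(-74) = 74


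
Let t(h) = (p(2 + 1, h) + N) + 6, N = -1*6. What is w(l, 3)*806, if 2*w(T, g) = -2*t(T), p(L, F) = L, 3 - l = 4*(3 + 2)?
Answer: -2418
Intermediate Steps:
l = -17 (l = 3 - 4*(3 + 2) = 3 - 4*5 = 3 - 1*20 = 3 - 20 = -17)
N = -6
t(h) = 3 (t(h) = ((2 + 1) - 6) + 6 = (3 - 6) + 6 = -3 + 6 = 3)
w(T, g) = -3 (w(T, g) = (-2*3)/2 = (1/2)*(-6) = -3)
w(l, 3)*806 = -3*806 = -2418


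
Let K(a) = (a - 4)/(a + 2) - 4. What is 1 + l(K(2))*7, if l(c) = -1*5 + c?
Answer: -131/2 ≈ -65.500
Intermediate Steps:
K(a) = -4 + (-4 + a)/(2 + a) (K(a) = (-4 + a)/(2 + a) - 4 = -4 + (-4 + a)/(2 + a))
l(c) = -5 + c
1 + l(K(2))*7 = 1 + (-5 + 3*(-4 - 1*2)/(2 + 2))*7 = 1 + (-5 + 3*(-4 - 2)/4)*7 = 1 + (-5 + 3*(¼)*(-6))*7 = 1 + (-5 - 9/2)*7 = 1 - 19/2*7 = 1 - 133/2 = -131/2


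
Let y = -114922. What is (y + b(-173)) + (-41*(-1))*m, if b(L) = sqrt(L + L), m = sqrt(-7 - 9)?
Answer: -114922 + 164*I + I*sqrt(346) ≈ -1.1492e+5 + 182.6*I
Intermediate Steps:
m = 4*I (m = sqrt(-16) = 4*I ≈ 4.0*I)
b(L) = sqrt(2)*sqrt(L) (b(L) = sqrt(2*L) = sqrt(2)*sqrt(L))
(y + b(-173)) + (-41*(-1))*m = (-114922 + sqrt(2)*sqrt(-173)) + (-41*(-1))*(4*I) = (-114922 + sqrt(2)*(I*sqrt(173))) + 41*(4*I) = (-114922 + I*sqrt(346)) + 164*I = -114922 + 164*I + I*sqrt(346)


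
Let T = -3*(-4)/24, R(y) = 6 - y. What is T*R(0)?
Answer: 3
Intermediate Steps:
T = 1/2 (T = 12*(1/24) = 1/2 ≈ 0.50000)
T*R(0) = (6 - 1*0)/2 = (6 + 0)/2 = (1/2)*6 = 3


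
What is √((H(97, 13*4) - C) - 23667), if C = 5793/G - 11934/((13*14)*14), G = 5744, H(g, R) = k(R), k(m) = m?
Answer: I*√2385752108591/10052 ≈ 153.66*I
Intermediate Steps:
H(g, R) = R
C = -1034391/281456 (C = 5793/5744 - 11934/((13*14)*14) = 5793*(1/5744) - 11934/(182*14) = 5793/5744 - 11934/2548 = 5793/5744 - 11934*1/2548 = 5793/5744 - 459/98 = -1034391/281456 ≈ -3.6751)
√((H(97, 13*4) - C) - 23667) = √((13*4 - 1*(-1034391/281456)) - 23667) = √((52 + 1034391/281456) - 23667) = √(15670103/281456 - 23667) = √(-6645549049/281456) = I*√2385752108591/10052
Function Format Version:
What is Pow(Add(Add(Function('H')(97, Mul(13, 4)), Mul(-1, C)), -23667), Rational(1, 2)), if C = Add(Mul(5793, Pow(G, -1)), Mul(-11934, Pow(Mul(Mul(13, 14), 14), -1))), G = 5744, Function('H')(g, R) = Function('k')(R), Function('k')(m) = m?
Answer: Mul(Rational(1, 10052), I, Pow(2385752108591, Rational(1, 2))) ≈ Mul(153.66, I)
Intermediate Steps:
Function('H')(g, R) = R
C = Rational(-1034391, 281456) (C = Add(Mul(5793, Pow(5744, -1)), Mul(-11934, Pow(Mul(Mul(13, 14), 14), -1))) = Add(Mul(5793, Rational(1, 5744)), Mul(-11934, Pow(Mul(182, 14), -1))) = Add(Rational(5793, 5744), Mul(-11934, Pow(2548, -1))) = Add(Rational(5793, 5744), Mul(-11934, Rational(1, 2548))) = Add(Rational(5793, 5744), Rational(-459, 98)) = Rational(-1034391, 281456) ≈ -3.6751)
Pow(Add(Add(Function('H')(97, Mul(13, 4)), Mul(-1, C)), -23667), Rational(1, 2)) = Pow(Add(Add(Mul(13, 4), Mul(-1, Rational(-1034391, 281456))), -23667), Rational(1, 2)) = Pow(Add(Add(52, Rational(1034391, 281456)), -23667), Rational(1, 2)) = Pow(Add(Rational(15670103, 281456), -23667), Rational(1, 2)) = Pow(Rational(-6645549049, 281456), Rational(1, 2)) = Mul(Rational(1, 10052), I, Pow(2385752108591, Rational(1, 2)))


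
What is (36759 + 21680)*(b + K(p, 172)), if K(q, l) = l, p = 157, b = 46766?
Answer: 2743009782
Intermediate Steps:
(36759 + 21680)*(b + K(p, 172)) = (36759 + 21680)*(46766 + 172) = 58439*46938 = 2743009782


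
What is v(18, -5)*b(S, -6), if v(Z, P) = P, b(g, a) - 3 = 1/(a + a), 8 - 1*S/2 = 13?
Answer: -175/12 ≈ -14.583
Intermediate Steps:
S = -10 (S = 16 - 2*13 = 16 - 26 = -10)
b(g, a) = 3 + 1/(2*a) (b(g, a) = 3 + 1/(a + a) = 3 + 1/(2*a))
v(18, -5)*b(S, -6) = -5*(3 + (½)/(-6)) = -5*(3 + (½)*(-⅙)) = -5*(3 - 1/12) = -5*35/12 = -175/12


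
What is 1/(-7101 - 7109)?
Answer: -1/14210 ≈ -7.0373e-5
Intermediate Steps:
1/(-7101 - 7109) = 1/(-14210) = -1/14210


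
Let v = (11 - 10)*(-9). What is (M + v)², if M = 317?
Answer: 94864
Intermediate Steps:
v = -9 (v = 1*(-9) = -9)
(M + v)² = (317 - 9)² = 308² = 94864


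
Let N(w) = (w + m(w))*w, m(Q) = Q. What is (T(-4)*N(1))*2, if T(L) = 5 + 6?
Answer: 44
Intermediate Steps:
T(L) = 11
N(w) = 2*w² (N(w) = (w + w)*w = (2*w)*w = 2*w²)
(T(-4)*N(1))*2 = (11*(2*1²))*2 = (11*(2*1))*2 = (11*2)*2 = 22*2 = 44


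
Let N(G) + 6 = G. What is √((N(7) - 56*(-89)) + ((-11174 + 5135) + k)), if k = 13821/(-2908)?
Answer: I*√2238326131/1454 ≈ 32.538*I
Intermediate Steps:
k = -13821/2908 (k = 13821*(-1/2908) = -13821/2908 ≈ -4.7528)
N(G) = -6 + G
√((N(7) - 56*(-89)) + ((-11174 + 5135) + k)) = √(((-6 + 7) - 56*(-89)) + ((-11174 + 5135) - 13821/2908)) = √((1 + 4984) + (-6039 - 13821/2908)) = √(4985 - 17575233/2908) = √(-3078853/2908) = I*√2238326131/1454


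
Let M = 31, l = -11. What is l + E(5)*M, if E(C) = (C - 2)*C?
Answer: 454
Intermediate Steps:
E(C) = C*(-2 + C) (E(C) = (-2 + C)*C = C*(-2 + C))
l + E(5)*M = -11 + (5*(-2 + 5))*31 = -11 + (5*3)*31 = -11 + 15*31 = -11 + 465 = 454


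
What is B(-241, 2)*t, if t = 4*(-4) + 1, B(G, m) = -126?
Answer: 1890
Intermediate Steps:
t = -15 (t = -16 + 1 = -15)
B(-241, 2)*t = -126*(-15) = 1890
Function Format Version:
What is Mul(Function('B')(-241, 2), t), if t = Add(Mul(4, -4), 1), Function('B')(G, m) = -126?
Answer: 1890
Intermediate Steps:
t = -15 (t = Add(-16, 1) = -15)
Mul(Function('B')(-241, 2), t) = Mul(-126, -15) = 1890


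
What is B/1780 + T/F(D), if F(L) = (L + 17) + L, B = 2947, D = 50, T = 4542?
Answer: 2809853/69420 ≈ 40.476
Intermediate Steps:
F(L) = 17 + 2*L (F(L) = (17 + L) + L = 17 + 2*L)
B/1780 + T/F(D) = 2947/1780 + 4542/(17 + 2*50) = 2947*(1/1780) + 4542/(17 + 100) = 2947/1780 + 4542/117 = 2947/1780 + 4542*(1/117) = 2947/1780 + 1514/39 = 2809853/69420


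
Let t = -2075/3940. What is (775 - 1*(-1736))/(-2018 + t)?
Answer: -1978668/1590599 ≈ -1.2440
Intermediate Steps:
t = -415/788 (t = -2075*1/3940 = -415/788 ≈ -0.52665)
(775 - 1*(-1736))/(-2018 + t) = (775 - 1*(-1736))/(-2018 - 415/788) = (775 + 1736)/(-1590599/788) = 2511*(-788/1590599) = -1978668/1590599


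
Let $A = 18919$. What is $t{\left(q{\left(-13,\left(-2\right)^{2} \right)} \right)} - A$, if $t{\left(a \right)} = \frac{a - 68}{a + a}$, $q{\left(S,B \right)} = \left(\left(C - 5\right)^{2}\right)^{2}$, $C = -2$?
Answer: $- \frac{90846705}{4802} \approx -18919.0$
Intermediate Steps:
$q{\left(S,B \right)} = 2401$ ($q{\left(S,B \right)} = \left(\left(-2 - 5\right)^{2}\right)^{2} = \left(\left(-7\right)^{2}\right)^{2} = 49^{2} = 2401$)
$t{\left(a \right)} = \frac{-68 + a}{2 a}$
$t{\left(q{\left(-13,\left(-2\right)^{2} \right)} \right)} - A = \frac{-68 + 2401}{2 \cdot 2401} - 18919 = \frac{1}{2} \cdot \frac{1}{2401} \cdot 2333 - 18919 = \frac{2333}{4802} - 18919 = - \frac{90846705}{4802}$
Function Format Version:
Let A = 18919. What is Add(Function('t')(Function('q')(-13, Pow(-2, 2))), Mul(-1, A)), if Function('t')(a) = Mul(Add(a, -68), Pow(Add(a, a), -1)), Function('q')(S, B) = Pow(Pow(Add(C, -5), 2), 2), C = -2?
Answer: Rational(-90846705, 4802) ≈ -18919.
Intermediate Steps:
Function('q')(S, B) = 2401 (Function('q')(S, B) = Pow(Pow(Add(-2, -5), 2), 2) = Pow(Pow(-7, 2), 2) = Pow(49, 2) = 2401)
Function('t')(a) = Mul(Rational(1, 2), Pow(a, -1), Add(-68, a)) (Function('t')(a) = Mul(Add(-68, a), Pow(Mul(2, a), -1)) = Mul(Add(-68, a), Mul(Rational(1, 2), Pow(a, -1))) = Mul(Rational(1, 2), Pow(a, -1), Add(-68, a)))
Add(Function('t')(Function('q')(-13, Pow(-2, 2))), Mul(-1, A)) = Add(Mul(Rational(1, 2), Pow(2401, -1), Add(-68, 2401)), Mul(-1, 18919)) = Add(Mul(Rational(1, 2), Rational(1, 2401), 2333), -18919) = Add(Rational(2333, 4802), -18919) = Rational(-90846705, 4802)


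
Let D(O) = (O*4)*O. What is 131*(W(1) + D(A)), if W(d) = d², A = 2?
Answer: 2227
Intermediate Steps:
D(O) = 4*O² (D(O) = (4*O)*O = 4*O²)
131*(W(1) + D(A)) = 131*(1² + 4*2²) = 131*(1 + 4*4) = 131*(1 + 16) = 131*17 = 2227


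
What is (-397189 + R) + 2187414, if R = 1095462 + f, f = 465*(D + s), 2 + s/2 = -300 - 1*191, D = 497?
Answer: 2658302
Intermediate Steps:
s = -986 (s = -4 + 2*(-300 - 1*191) = -4 + 2*(-300 - 191) = -4 + 2*(-491) = -4 - 982 = -986)
f = -227385 (f = 465*(497 - 986) = 465*(-489) = -227385)
R = 868077 (R = 1095462 - 227385 = 868077)
(-397189 + R) + 2187414 = (-397189 + 868077) + 2187414 = 470888 + 2187414 = 2658302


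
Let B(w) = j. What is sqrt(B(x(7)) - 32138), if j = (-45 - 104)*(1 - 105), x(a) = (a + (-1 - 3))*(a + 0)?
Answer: I*sqrt(16642) ≈ 129.0*I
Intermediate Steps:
x(a) = a*(-4 + a) (x(a) = (a - 4)*a = (-4 + a)*a = a*(-4 + a))
j = 15496 (j = -149*(-104) = 15496)
B(w) = 15496
sqrt(B(x(7)) - 32138) = sqrt(15496 - 32138) = sqrt(-16642) = I*sqrt(16642)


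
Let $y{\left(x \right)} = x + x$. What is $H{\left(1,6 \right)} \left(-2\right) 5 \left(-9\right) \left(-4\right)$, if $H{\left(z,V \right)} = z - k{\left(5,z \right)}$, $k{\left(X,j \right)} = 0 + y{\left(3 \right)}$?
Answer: $1800$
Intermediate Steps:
$y{\left(x \right)} = 2 x$
$k{\left(X,j \right)} = 6$ ($k{\left(X,j \right)} = 0 + 2 \cdot 3 = 0 + 6 = 6$)
$H{\left(z,V \right)} = -6 + z$ ($H{\left(z,V \right)} = z - 6 = -6 + z$)
$H{\left(1,6 \right)} \left(-2\right) 5 \left(-9\right) \left(-4\right) = \left(-6 + 1\right) \left(-2\right) 5 \left(-9\right) \left(-4\right) = \left(-5\right) \left(-2\right) 5 \left(-9\right) \left(-4\right) = 10 \cdot 5 \left(-9\right) \left(-4\right) = 50 \left(-9\right) \left(-4\right) = \left(-450\right) \left(-4\right) = 1800$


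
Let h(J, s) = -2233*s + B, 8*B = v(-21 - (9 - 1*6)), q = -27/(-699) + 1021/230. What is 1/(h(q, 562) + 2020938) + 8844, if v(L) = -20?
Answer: 13548822278/1531979 ≈ 8844.0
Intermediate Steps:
q = 239963/53590 (q = -27*(-1/699) + 1021*(1/230) = 9/233 + 1021/230 = 239963/53590 ≈ 4.4778)
B = -5/2 (B = (⅛)*(-20) = -5/2 ≈ -2.5000)
h(J, s) = -5/2 - 2233*s (h(J, s) = -2233*s - 5/2 = -5/2 - 2233*s)
1/(h(q, 562) + 2020938) + 8844 = 1/((-5/2 - 2233*562) + 2020938) + 8844 = 1/((-5/2 - 1254946) + 2020938) + 8844 = 1/(-2509897/2 + 2020938) + 8844 = 1/(1531979/2) + 8844 = 2/1531979 + 8844 = 13548822278/1531979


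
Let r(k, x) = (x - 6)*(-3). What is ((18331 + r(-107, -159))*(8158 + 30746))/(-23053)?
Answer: -732406704/23053 ≈ -31771.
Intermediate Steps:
r(k, x) = 18 - 3*x (r(k, x) = (-6 + x)*(-3) = 18 - 3*x)
((18331 + r(-107, -159))*(8158 + 30746))/(-23053) = ((18331 + (18 - 3*(-159)))*(8158 + 30746))/(-23053) = ((18331 + (18 + 477))*38904)*(-1/23053) = ((18331 + 495)*38904)*(-1/23053) = (18826*38904)*(-1/23053) = 732406704*(-1/23053) = -732406704/23053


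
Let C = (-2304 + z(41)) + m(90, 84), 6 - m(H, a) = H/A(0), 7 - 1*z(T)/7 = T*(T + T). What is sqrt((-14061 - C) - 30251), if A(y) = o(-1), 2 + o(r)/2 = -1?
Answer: 4*I*sqrt(1159) ≈ 136.18*I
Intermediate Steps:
o(r) = -6 (o(r) = -4 + 2*(-1) = -4 - 2 = -6)
z(T) = 49 - 14*T**2 (z(T) = 49 - 7*T*(T + T) = 49 - 7*T*2*T = 49 - 14*T**2)
A(y) = -6
m(H, a) = 6 + H/6 (m(H, a) = 6 - H/(-6) = 6 - H*(-1)/6 = 6 - (-1)*H/6 = 6 + H/6)
C = -25768 (C = (-2304 + (49 - 14*41**2)) + (6 + (1/6)*90) = (-2304 + (49 - 14*1681)) + (6 + 15) = (-2304 + (49 - 23534)) + 21 = (-2304 - 23485) + 21 = -25789 + 21 = -25768)
sqrt((-14061 - C) - 30251) = sqrt((-14061 - 1*(-25768)) - 30251) = sqrt((-14061 + 25768) - 30251) = sqrt(11707 - 30251) = sqrt(-18544) = 4*I*sqrt(1159)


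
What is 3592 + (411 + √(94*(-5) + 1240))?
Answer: 4003 + √770 ≈ 4030.8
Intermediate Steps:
3592 + (411 + √(94*(-5) + 1240)) = 3592 + (411 + √(-470 + 1240)) = 3592 + (411 + √770) = 4003 + √770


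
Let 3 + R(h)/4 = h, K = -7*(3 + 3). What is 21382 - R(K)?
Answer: 21562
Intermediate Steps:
K = -42 (K = -7*6 = -42)
R(h) = -12 + 4*h
21382 - R(K) = 21382 - (-12 + 4*(-42)) = 21382 - (-12 - 168) = 21382 - 1*(-180) = 21382 + 180 = 21562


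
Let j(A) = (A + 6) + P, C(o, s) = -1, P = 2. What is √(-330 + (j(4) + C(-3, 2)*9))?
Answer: I*√327 ≈ 18.083*I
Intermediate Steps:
j(A) = 8 + A (j(A) = (A + 6) + 2 = (6 + A) + 2 = 8 + A)
√(-330 + (j(4) + C(-3, 2)*9)) = √(-330 + ((8 + 4) - 1*9)) = √(-330 + (12 - 9)) = √(-330 + 3) = √(-327) = I*√327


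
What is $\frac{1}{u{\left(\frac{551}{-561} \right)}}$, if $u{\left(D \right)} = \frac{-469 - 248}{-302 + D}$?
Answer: $\frac{169973}{402237} \approx 0.42257$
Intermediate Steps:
$u{\left(D \right)} = - \frac{717}{-302 + D}$
$\frac{1}{u{\left(\frac{551}{-561} \right)}} = \frac{1}{\left(-717\right) \frac{1}{-302 + \frac{551}{-561}}} = \frac{1}{\left(-717\right) \frac{1}{-302 + 551 \left(- \frac{1}{561}\right)}} = \frac{1}{\left(-717\right) \frac{1}{-302 - \frac{551}{561}}} = \frac{1}{\left(-717\right) \frac{1}{- \frac{169973}{561}}} = \frac{1}{\left(-717\right) \left(- \frac{561}{169973}\right)} = \frac{1}{\frac{402237}{169973}} = \frac{169973}{402237}$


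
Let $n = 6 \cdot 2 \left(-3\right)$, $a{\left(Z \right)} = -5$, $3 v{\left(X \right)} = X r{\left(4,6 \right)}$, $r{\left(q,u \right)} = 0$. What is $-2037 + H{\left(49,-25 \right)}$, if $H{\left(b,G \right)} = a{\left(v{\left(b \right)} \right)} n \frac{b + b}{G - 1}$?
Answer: $- \frac{35301}{13} \approx -2715.5$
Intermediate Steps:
$v{\left(X \right)} = 0$ ($v{\left(X \right)} = \frac{X 0}{3} = \frac{1}{3} \cdot 0 = 0$)
$n = -36$ ($n = 12 \left(-3\right) = -36$)
$H{\left(b,G \right)} = \frac{360 b}{-1 + G}$ ($H{\left(b,G \right)} = \left(-5\right) \left(-36\right) \frac{b + b}{G - 1} = 180 \frac{2 b}{-1 + G} = \frac{360 b}{-1 + G}$)
$-2037 + H{\left(49,-25 \right)} = -2037 + 360 \cdot 49 \frac{1}{-1 - 25} = -2037 + 360 \cdot 49 \frac{1}{-26} = -2037 + 360 \cdot 49 \left(- \frac{1}{26}\right) = -2037 - \frac{8820}{13} = - \frac{35301}{13}$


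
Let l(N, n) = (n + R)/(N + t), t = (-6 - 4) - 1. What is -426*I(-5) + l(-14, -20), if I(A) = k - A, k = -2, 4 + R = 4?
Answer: -6386/5 ≈ -1277.2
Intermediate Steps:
R = 0 (R = -4 + 4 = 0)
t = -11 (t = -10 - 1 = -11)
I(A) = -2 - A
l(N, n) = n/(-11 + N) (l(N, n) = (n + 0)/(N - 11) = n/(-11 + N))
-426*I(-5) + l(-14, -20) = -426*(-2 - 1*(-5)) - 20/(-11 - 14) = -426*(-2 + 5) - 20/(-25) = -426*3 - 20*(-1/25) = -1278 + 4/5 = -6386/5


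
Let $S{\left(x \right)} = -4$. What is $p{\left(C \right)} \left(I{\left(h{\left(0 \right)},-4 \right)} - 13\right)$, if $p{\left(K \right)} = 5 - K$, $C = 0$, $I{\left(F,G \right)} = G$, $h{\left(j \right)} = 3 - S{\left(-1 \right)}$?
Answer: $-85$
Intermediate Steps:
$h{\left(j \right)} = 7$ ($h{\left(j \right)} = 3 - -4 = 3 + 4 = 7$)
$p{\left(C \right)} \left(I{\left(h{\left(0 \right)},-4 \right)} - 13\right) = \left(5 - 0\right) \left(-4 - 13\right) = \left(5 + 0\right) \left(-17\right) = 5 \left(-17\right) = -85$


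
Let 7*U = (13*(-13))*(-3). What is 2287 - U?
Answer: 15502/7 ≈ 2214.6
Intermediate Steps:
U = 507/7 (U = ((13*(-13))*(-3))/7 = (-169*(-3))/7 = (⅐)*507 = 507/7 ≈ 72.429)
2287 - U = 2287 - 1*507/7 = 2287 - 507/7 = 15502/7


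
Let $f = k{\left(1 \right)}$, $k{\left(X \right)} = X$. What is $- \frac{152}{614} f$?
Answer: $- \frac{76}{307} \approx -0.24756$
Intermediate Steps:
$f = 1$
$- \frac{152}{614} f = - \frac{152}{614} \cdot 1 = \left(-152\right) \frac{1}{614} \cdot 1 = \left(- \frac{76}{307}\right) 1 = - \frac{76}{307}$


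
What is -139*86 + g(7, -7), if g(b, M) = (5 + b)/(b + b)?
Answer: -83672/7 ≈ -11953.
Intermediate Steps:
g(b, M) = (5 + b)/(2*b) (g(b, M) = (5 + b)/((2*b)) = (5 + b)*(1/(2*b)) = (5 + b)/(2*b))
-139*86 + g(7, -7) = -139*86 + (½)*(5 + 7)/7 = -11954 + (½)*(⅐)*12 = -11954 + 6/7 = -83672/7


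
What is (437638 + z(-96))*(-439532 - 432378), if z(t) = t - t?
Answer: -381580948580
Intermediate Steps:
z(t) = 0
(437638 + z(-96))*(-439532 - 432378) = (437638 + 0)*(-439532 - 432378) = 437638*(-871910) = -381580948580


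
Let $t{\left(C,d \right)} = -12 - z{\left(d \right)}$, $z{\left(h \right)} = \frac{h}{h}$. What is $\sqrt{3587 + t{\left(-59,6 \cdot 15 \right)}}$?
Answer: $\sqrt{3574} \approx 59.783$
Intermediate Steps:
$z{\left(h \right)} = 1$
$t{\left(C,d \right)} = -13$ ($t{\left(C,d \right)} = -12 - 1 = -13$)
$\sqrt{3587 + t{\left(-59,6 \cdot 15 \right)}} = \sqrt{3587 - 13} = \sqrt{3574}$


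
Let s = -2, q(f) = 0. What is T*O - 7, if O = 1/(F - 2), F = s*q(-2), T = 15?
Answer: -29/2 ≈ -14.500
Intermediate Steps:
F = 0 (F = -2*0 = 0)
O = -½ (O = 1/(0 - 2) = 1/(-2) = -½ ≈ -0.50000)
T*O - 7 = 15*(-½) - 7 = -15/2 - 7 = -29/2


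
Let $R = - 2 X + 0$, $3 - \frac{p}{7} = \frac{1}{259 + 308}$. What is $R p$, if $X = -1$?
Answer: $\frac{3400}{81} \approx 41.975$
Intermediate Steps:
$p = \frac{1700}{81}$ ($p = 21 - \frac{7}{259 + 308} = 21 - \frac{7}{567} = 21 - \frac{1}{81} = \frac{1700}{81} \approx 20.988$)
$R = 2$ ($R = \left(-2\right) \left(-1\right) + 0 = 2 + 0 = 2$)
$R p = 2 \cdot \frac{1700}{81} = \frac{3400}{81}$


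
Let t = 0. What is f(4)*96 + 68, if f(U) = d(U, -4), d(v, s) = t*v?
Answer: 68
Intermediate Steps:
d(v, s) = 0 (d(v, s) = 0*v = 0)
f(U) = 0
f(4)*96 + 68 = 0*96 + 68 = 0 + 68 = 68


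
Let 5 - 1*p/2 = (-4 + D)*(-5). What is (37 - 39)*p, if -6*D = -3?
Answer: 50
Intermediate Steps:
D = ½ (D = -⅙*(-3) = ½ ≈ 0.50000)
p = -25 (p = 10 - 2*(-4 + ½)*(-5) = 10 - (-7)*(-5) = 10 - 2*35/2 = 10 - 35 = -25)
(37 - 39)*p = (37 - 39)*(-25) = -2*(-25) = 50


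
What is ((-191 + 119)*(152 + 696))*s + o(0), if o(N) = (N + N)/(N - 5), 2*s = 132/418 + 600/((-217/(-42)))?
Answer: -2093793408/589 ≈ -3.5548e+6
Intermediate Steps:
s = 34293/589 (s = (132/418 + 600/((-217/(-42))))/2 = (132*(1/418) + 600/((-217*(-1/42))))/2 = (6/19 + 600/(31/6))/2 = (6/19 + 600*(6/31))/2 = (6/19 + 3600/31)/2 = (½)*(68586/589) = 34293/589 ≈ 58.222)
o(N) = 2*N/(-5 + N) (o(N) = (2*N)/(-5 + N) = 2*N/(-5 + N))
((-191 + 119)*(152 + 696))*s + o(0) = ((-191 + 119)*(152 + 696))*(34293/589) + 2*0/(-5 + 0) = -72*848*(34293/589) + 2*0/(-5) = -61056*34293/589 + 2*0*(-⅕) = -2093793408/589 + 0 = -2093793408/589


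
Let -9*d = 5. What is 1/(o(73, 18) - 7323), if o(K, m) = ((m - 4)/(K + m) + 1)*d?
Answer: -39/285622 ≈ -0.00013654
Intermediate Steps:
d = -5/9 (d = -⅑*5 = -5/9 ≈ -0.55556)
o(K, m) = -5/9 - 5*(-4 + m)/(9*(K + m)) (o(K, m) = ((m - 4)/(K + m) + 1)*(-5/9) = ((-4 + m)/(K + m) + 1)*(-5/9) = (1 + (-4 + m)/(K + m))*(-5/9) = -5/9 - 5*(-4 + m)/(9*(K + m)))
1/(o(73, 18) - 7323) = 1/(5*(4 - 1*73 - 2*18)/(9*(73 + 18)) - 7323) = 1/((5/9)*(4 - 73 - 36)/91 - 7323) = 1/((5/9)*(1/91)*(-105) - 7323) = 1/(-25/39 - 7323) = 1/(-285622/39) = -39/285622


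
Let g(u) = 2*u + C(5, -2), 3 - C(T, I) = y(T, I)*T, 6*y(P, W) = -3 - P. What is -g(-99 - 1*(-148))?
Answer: -323/3 ≈ -107.67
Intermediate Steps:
y(P, W) = -1/2 - P/6 (y(P, W) = (-3 - P)/6 = -1/2 - P/6)
C(T, I) = 3 - T*(-1/2 - T/6) (C(T, I) = 3 - (-1/2 - T/6)*T = 3 - T*(-1/2 - T/6))
g(u) = 29/3 + 2*u (g(u) = 2*u + (3 + (1/6)*5*(3 + 5)) = 2*u + (3 + (1/6)*5*8) = 2*u + (3 + 20/3) = 2*u + 29/3 = 29/3 + 2*u)
-g(-99 - 1*(-148)) = -(29/3 + 2*(-99 - 1*(-148))) = -(29/3 + 2*(-99 + 148)) = -(29/3 + 2*49) = -(29/3 + 98) = -1*323/3 = -323/3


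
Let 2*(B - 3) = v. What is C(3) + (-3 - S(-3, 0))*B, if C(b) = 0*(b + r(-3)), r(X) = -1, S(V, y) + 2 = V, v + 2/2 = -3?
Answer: 2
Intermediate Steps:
v = -4 (v = -1 - 3 = -4)
S(V, y) = -2 + V
B = 1 (B = 3 + (½)*(-4) = 3 - 2 = 1)
C(b) = 0 (C(b) = 0*(b - 1) = 0*(-1 + b) = 0)
C(3) + (-3 - S(-3, 0))*B = 0 + (-3 - (-2 - 3))*1 = 0 + (-3 - 1*(-5))*1 = 0 + (-3 + 5)*1 = 0 + 2*1 = 0 + 2 = 2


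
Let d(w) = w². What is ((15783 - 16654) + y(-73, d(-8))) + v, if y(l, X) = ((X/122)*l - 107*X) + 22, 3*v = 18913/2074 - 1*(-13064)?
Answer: -7005119/2074 ≈ -3377.6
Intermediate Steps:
v = 9037883/2074 (v = (18913/2074 - 1*(-13064))/3 = (18913*(1/2074) + 13064)/3 = (18913/2074 + 13064)/3 = (⅓)*(27113649/2074) = 9037883/2074 ≈ 4357.7)
y(l, X) = 22 - 107*X + X*l/122 (y(l, X) = ((X*(1/122))*l - 107*X) + 22 = ((X/122)*l - 107*X) + 22 = (X*l/122 - 107*X) + 22 = (-107*X + X*l/122) + 22 = 22 - 107*X + X*l/122)
((15783 - 16654) + y(-73, d(-8))) + v = ((15783 - 16654) + (22 - 107*(-8)² + (1/122)*(-8)²*(-73))) + 9037883/2074 = (-871 + (22 - 107*64 + (1/122)*64*(-73))) + 9037883/2074 = (-871 + (22 - 6848 - 2336/61)) + 9037883/2074 = (-871 - 418722/61) + 9037883/2074 = -471853/61 + 9037883/2074 = -7005119/2074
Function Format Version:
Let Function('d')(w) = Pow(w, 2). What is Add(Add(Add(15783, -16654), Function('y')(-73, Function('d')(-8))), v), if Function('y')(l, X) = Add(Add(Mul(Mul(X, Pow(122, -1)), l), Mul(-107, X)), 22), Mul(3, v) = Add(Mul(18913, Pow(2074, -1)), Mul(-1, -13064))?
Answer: Rational(-7005119, 2074) ≈ -3377.6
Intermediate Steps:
v = Rational(9037883, 2074) (v = Mul(Rational(1, 3), Add(Mul(18913, Pow(2074, -1)), Mul(-1, -13064))) = Mul(Rational(1, 3), Add(Mul(18913, Rational(1, 2074)), 13064)) = Mul(Rational(1, 3), Add(Rational(18913, 2074), 13064)) = Mul(Rational(1, 3), Rational(27113649, 2074)) = Rational(9037883, 2074) ≈ 4357.7)
Function('y')(l, X) = Add(22, Mul(-107, X), Mul(Rational(1, 122), X, l)) (Function('y')(l, X) = Add(Add(Mul(Mul(X, Rational(1, 122)), l), Mul(-107, X)), 22) = Add(Add(Mul(Mul(Rational(1, 122), X), l), Mul(-107, X)), 22) = Add(Add(Mul(Rational(1, 122), X, l), Mul(-107, X)), 22) = Add(Add(Mul(-107, X), Mul(Rational(1, 122), X, l)), 22) = Add(22, Mul(-107, X), Mul(Rational(1, 122), X, l)))
Add(Add(Add(15783, -16654), Function('y')(-73, Function('d')(-8))), v) = Add(Add(Add(15783, -16654), Add(22, Mul(-107, Pow(-8, 2)), Mul(Rational(1, 122), Pow(-8, 2), -73))), Rational(9037883, 2074)) = Add(Add(-871, Add(22, Mul(-107, 64), Mul(Rational(1, 122), 64, -73))), Rational(9037883, 2074)) = Add(Add(-871, Add(22, -6848, Rational(-2336, 61))), Rational(9037883, 2074)) = Add(Add(-871, Rational(-418722, 61)), Rational(9037883, 2074)) = Add(Rational(-471853, 61), Rational(9037883, 2074)) = Rational(-7005119, 2074)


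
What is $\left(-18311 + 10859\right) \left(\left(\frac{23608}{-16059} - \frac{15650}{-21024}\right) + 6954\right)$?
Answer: $- \frac{80992033627959}{1563076} \approx -5.1816 \cdot 10^{7}$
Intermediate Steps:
$\left(-18311 + 10859\right) \left(\left(\frac{23608}{-16059} - \frac{15650}{-21024}\right) + 6954\right) = - 7452 \left(\left(23608 \left(- \frac{1}{16059}\right) - - \frac{7825}{10512}\right) + 6954\right) = - 7452 \left(\left(- \frac{23608}{16059} + \frac{7825}{10512}\right) + 6954\right) = - 7452 \left(- \frac{40835207}{56270736} + 6954\right) = \left(-7452\right) \frac{391265862937}{56270736} = - \frac{80992033627959}{1563076}$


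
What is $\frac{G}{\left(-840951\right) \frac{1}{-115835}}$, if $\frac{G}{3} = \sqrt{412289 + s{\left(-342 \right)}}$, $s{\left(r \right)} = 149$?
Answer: $\frac{115835 \sqrt{412438}}{280317} \approx 265.38$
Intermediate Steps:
$G = 3 \sqrt{412438}$ ($G = 3 \sqrt{412289 + 149} = 3 \sqrt{412438} \approx 1926.6$)
$\frac{G}{\left(-840951\right) \frac{1}{-115835}} = \frac{3 \sqrt{412438}}{\left(-840951\right) \frac{1}{-115835}} = \frac{3 \sqrt{412438}}{\left(-840951\right) \left(- \frac{1}{115835}\right)} = \frac{3 \sqrt{412438}}{\frac{840951}{115835}} = 3 \sqrt{412438} \cdot \frac{115835}{840951} = \frac{115835 \sqrt{412438}}{280317}$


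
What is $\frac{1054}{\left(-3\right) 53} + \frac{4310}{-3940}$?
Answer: $- \frac{483805}{62646} \approx -7.7228$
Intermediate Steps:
$\frac{1054}{\left(-3\right) 53} + \frac{4310}{-3940} = \frac{1054}{-159} + 4310 \left(- \frac{1}{3940}\right) = 1054 \left(- \frac{1}{159}\right) - \frac{431}{394} = - \frac{1054}{159} - \frac{431}{394} = - \frac{483805}{62646}$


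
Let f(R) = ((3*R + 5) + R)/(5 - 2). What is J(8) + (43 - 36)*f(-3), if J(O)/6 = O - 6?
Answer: -13/3 ≈ -4.3333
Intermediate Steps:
J(O) = -36 + 6*O (J(O) = 6*(O - 6) = 6*(-6 + O) = -36 + 6*O)
f(R) = 5/3 + 4*R/3 (f(R) = ((5 + 3*R) + R)/3 = (5 + 4*R)*(1/3) = 5/3 + 4*R/3)
J(8) + (43 - 36)*f(-3) = (-36 + 6*8) + (43 - 36)*(5/3 + (4/3)*(-3)) = (-36 + 48) + 7*(5/3 - 4) = 12 + 7*(-7/3) = 12 - 49/3 = -13/3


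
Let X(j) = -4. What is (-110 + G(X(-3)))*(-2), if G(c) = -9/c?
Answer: 431/2 ≈ 215.50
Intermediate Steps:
(-110 + G(X(-3)))*(-2) = (-110 - 9/(-4))*(-2) = (-110 - 9*(-¼))*(-2) = (-110 + 9/4)*(-2) = -431/4*(-2) = 431/2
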